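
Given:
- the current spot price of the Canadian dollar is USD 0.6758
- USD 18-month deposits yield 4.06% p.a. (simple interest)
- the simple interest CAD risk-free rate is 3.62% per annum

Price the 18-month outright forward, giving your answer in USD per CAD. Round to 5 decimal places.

0.68003

T = 18/12 years.
USD accumulates by 1 + 0.0406×18/12 = 1.060900.
Growth of 1 CAD over T: 1 + 0.0362×18/12 = 1.054300.
Forward (USD per CAD) = 0.6758 × 1.060900 / 1.054300 = 0.6800306.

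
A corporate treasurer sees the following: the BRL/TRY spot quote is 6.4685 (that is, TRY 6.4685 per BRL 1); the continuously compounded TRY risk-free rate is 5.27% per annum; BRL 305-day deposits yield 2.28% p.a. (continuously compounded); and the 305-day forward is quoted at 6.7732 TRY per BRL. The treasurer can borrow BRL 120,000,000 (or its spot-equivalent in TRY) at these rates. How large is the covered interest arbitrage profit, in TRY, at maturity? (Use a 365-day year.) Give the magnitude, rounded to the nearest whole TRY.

TRY 17,251,454

T = 305/365 years.
Keep in BRL, deliver into the forward: 120,000,000·1.01923470329·6.7732 = TRY 828,417,659.08.
Swap to TRY now, deposit: 120,000,000·6.4685·1.04502100564 = TRY 811,166,205.00.
The quoted forward overvalues BRL, so borrow TRY, buy BRL at spot, deposit the BRL at 2.28%, and sell the proceeds forward at 6.7732.
Profit = 828,417,659.08 − 811,166,205.00 = TRY 17,251,454.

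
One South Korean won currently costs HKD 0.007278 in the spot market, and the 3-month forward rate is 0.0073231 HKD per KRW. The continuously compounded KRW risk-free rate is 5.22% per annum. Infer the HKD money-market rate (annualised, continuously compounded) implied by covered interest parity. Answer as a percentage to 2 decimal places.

T = 3/12 years.
CIP gives F = S · g_HKD/g_KRW, so g_HKD/g_KRW = 0.0073231/0.007278 = 1.0061968.
The KRW side grows by e^(0.0522×3/12) = 1.0131355.
That pins the HKD growth at 1.0194137.
r = ln(1.0194137)/(3/12) = 0.076911 → 7.69%.

7.69%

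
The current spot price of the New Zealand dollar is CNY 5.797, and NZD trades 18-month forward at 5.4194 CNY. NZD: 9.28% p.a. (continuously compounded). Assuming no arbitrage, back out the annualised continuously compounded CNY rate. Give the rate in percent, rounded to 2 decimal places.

4.79%

T = 18/12 years.
CIP gives F = S · g_CNY/g_NZD, so g_CNY/g_NZD = 5.4194/5.797 = 0.9348629.
The NZD side grows by e^(0.0928×18/12) = 1.1493539.
That pins the CNY growth at 1.0744883.
Take logs: ln 1.0744883 / (18/12) = 0.047896, so 4.79%.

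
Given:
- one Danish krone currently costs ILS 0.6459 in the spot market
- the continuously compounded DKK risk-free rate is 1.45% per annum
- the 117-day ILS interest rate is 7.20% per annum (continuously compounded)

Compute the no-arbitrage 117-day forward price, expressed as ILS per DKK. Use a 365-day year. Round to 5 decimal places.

T = 117/365 years.
Growth of 1 ILS over T: e^(0.0720×117/365) = 1.0233478.
DKK growth factor: e^(0.0145×117/365) = 1.0046588.
Forward (ILS per DKK) = 0.6459 × 1.0233478 / 1.0046588 = 0.6579152.

0.65792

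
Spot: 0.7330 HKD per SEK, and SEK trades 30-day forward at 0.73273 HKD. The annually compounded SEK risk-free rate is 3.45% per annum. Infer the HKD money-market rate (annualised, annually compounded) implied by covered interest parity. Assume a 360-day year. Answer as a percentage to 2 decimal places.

2.99%

T = 30/360 years.
CIP gives F = S · g_HKD/g_SEK, so g_HKD/g_SEK = 0.73273/0.733 = 0.9996317.
The SEK side grows by (1 + 0.0345)^(30/360) = 1.0028305.
Hence g_HKD = 1.0024612.
r = 1.0024612^(360/30) − 1 = 0.029937 → 2.99%.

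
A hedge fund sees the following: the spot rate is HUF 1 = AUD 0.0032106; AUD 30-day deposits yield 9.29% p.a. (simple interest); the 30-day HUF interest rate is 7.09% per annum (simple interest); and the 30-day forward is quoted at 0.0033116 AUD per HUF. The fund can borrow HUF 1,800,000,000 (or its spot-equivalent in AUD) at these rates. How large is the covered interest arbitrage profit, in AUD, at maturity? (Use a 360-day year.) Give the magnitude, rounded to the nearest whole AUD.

T = 30/360 years.
Invest the HUF and cover forward: 1,800,000,000 × 1.005908333 × 0.0033116 = AUD 5,996,098.86.
Convert at spot and invest in AUD: 1,800,000,000 × 0.0032106 × 1.007741667 = AUD 5,823,819.71.
The quoted forward overvalues HUF, so borrow AUD, buy HUF at spot, deposit the HUF at 7.09%, and sell the proceeds forward at 0.0033116.
The gap between the two covered legs is AUD 172,279.

AUD 172,279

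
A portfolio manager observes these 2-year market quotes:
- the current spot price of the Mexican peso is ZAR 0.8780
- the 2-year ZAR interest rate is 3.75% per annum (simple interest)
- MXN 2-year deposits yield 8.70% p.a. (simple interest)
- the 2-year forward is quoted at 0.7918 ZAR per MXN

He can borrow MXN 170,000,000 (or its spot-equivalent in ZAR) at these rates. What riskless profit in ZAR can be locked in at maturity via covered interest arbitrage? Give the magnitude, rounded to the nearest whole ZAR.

T = 2 years.
Route A — deposit MXN, sell forward: 170,000,000 × 1.174000 × 0.7918 = ZAR 158,027,444.00.
Route B — convert at spot, deposit ZAR: 170,000,000 × 0.8780 × 1.075000 = ZAR 160,454,500.00.
The quoted forward undervalues MXN, so borrow MXN, convert to ZAR at spot, deposit the ZAR at 3.75%, and buy MXN forward at 0.7918 to cover the loan.
Profit = 160,454,500.00 − 158,027,444.00 = ZAR 2,427,056.

ZAR 2,427,056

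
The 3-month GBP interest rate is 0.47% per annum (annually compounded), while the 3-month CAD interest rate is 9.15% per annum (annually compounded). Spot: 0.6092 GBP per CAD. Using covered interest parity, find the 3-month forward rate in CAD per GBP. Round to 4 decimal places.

1.6759

T = 3/12 years.
Growth of 1 GBP over T: (1 + 0.0047)^(3/12) = 1.0011729.
Growth of 1 CAD over T: (1 + 0.0915)^(3/12) = 1.0221295.
So F = 0.6092 × 1.0011729 / 1.0221295 = 0.5967096 (GBP/CAD).
Invert for CAD per GBP: 1 / 0.5967096 = 1.6759.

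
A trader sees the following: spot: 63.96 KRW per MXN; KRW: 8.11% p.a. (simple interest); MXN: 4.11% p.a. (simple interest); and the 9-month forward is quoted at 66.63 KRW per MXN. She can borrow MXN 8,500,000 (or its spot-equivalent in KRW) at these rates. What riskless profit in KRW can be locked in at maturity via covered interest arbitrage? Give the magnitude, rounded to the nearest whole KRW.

KRW 7,084,773

T = 9/12 years.
Keep in MXN, deliver into the forward: 8,500,000·1.030825·66.63 = KRW 583,812,892.88.
Swap to KRW now, deposit: 8,500,000·63.96·1.060825 = KRW 576,728,119.50.
The quoted forward overvalues MXN, so borrow KRW, buy MXN at spot, deposit the MXN at 4.11%, and sell the proceeds forward at 66.63.
Profit = 583,812,892.88 − 576,728,119.50 = KRW 7,084,773.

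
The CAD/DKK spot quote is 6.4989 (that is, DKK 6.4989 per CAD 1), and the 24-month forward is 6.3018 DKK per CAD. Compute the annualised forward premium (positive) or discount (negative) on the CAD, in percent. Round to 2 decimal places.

T = 2 years.
(F − S)/S = (6.3018 − 6.4989)/6.4989 = -0.0303282.
×(1/T) gives -1.52% p.a.

-1.52%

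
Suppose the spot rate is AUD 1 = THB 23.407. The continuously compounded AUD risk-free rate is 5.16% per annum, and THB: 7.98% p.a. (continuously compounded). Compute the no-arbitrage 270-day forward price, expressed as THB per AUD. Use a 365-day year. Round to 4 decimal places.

23.9004

T = 270/365 years.
THB growth factor: e^(0.0798×270/365) = 1.06080721.
AUD accumulates by e^(0.0516×270/365) = 1.03890769.
CIP: F = S · (grow THB)/(grow AUD) = 23.407 × 1.06080721/1.03890769 = 23.900405 THB per AUD.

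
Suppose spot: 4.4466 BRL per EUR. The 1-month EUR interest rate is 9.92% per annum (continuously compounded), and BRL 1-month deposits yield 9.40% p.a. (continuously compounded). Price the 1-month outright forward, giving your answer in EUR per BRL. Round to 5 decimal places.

0.22499

T = 1/12 years.
Growth of 1 BRL over T: e^(0.0940×1/12) = 1.0078641.
EUR growth factor: e^(0.0992×1/12) = 1.0083009.
Forward (BRL per EUR) = 4.4466 × 1.0078641 / 1.0083009 = 4.444674.
Quoted the other way: 1/4.444674 = 0.22499 EUR per BRL.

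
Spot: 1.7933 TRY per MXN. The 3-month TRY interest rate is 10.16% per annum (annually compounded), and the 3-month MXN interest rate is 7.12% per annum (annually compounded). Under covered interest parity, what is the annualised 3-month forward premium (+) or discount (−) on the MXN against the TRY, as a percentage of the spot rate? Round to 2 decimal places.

T = 3/12 years.
F = S · g_TRY/g_MXN = 1.7933 × 1.0244859/1.0173436 = 1.8058899.
(F − S)/S ÷ T = (1.8058899 − 1.7933)/1.7933/(3/12) = 0.028082 → 2.81%.

+2.81%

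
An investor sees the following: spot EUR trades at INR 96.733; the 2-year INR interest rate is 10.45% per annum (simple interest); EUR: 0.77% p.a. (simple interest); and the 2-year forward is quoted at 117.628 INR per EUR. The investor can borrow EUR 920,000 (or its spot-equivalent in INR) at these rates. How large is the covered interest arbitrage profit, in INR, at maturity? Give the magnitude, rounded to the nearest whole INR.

INR 2,290,132

T = 2 years.
Route A — deposit EUR, sell forward: 920,000 × 1.015400 × 117.628 = INR 109,884,313.50.
Route B — convert at spot, deposit INR: 920,000 × 96.733 × 1.209000 = INR 107,594,181.24.
The quoted forward overvalues EUR, so borrow INR, buy EUR at spot, deposit the EUR at 0.77%, and sell the proceeds forward at 117.628.
Profit = 109,884,313.50 − 107,594,181.24 = INR 2,290,132.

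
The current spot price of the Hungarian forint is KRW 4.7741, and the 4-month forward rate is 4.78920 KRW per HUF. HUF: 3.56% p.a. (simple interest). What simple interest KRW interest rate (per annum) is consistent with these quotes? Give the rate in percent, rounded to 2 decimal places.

T = 4/12 years.
F/S = 4.7892/4.7741 = 1.0031629 = (growth of KRW) / (growth of HUF).
The HUF side grows by 1 + 0.0356×4/12 = 1.0118667.
Hence g_KRW = 1.0150671.
r = (1.0150671 − 1)/(4/12) = 0.045201 → 4.52%.

4.52%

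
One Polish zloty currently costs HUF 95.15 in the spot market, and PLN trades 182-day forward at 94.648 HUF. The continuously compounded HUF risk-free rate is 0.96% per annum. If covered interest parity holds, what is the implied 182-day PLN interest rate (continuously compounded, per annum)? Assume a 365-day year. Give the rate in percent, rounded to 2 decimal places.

T = 182/365 years.
F/S = 94.648/95.15 = 0.9947241 = (growth of HUF) / (growth of PLN).
HUF growth factor: e^(0.0096×182/365) = 1.0047983.
So the PLN growth factor = 1.0101276.
Take logs: ln 1.0101276 / (182/365) = 0.020209, so 2.02%.

2.02%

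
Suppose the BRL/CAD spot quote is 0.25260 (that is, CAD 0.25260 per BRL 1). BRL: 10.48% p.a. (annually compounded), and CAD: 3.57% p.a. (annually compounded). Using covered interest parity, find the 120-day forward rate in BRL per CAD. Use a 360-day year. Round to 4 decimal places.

4.0450

T = 120/360 years.
CAD growth factor: (1 + 0.0357)^(120/360) = 1.0117611.
BRL growth factor: (1 + 0.1048)^(120/360) = 1.0337794.
CIP: F = S · (grow CAD)/(grow BRL) = 0.2526 × 1.0117611/1.0337794 = 0.2472199 CAD per BRL.
Invert for BRL per CAD: 1 / 0.2472199 = 4.0450.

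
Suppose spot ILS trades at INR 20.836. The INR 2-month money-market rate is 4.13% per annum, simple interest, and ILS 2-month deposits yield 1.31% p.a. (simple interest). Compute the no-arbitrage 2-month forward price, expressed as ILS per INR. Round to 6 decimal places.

T = 2/12 years.
INR accumulates by 1 + 0.0413×2/12 = 1.0068833.
ILS accumulates by 1 + 0.0131×2/12 = 1.0021833.
Forward (INR per ILS) = 20.836 × 1.0068833 / 1.0021833 = 20.93372.
Quoted the other way: 1/20.93372 = 0.047770 ILS per INR.

0.047770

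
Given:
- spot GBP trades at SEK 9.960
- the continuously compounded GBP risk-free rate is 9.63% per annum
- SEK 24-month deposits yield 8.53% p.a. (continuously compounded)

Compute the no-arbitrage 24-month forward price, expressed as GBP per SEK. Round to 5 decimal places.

T = 2 years.
Growth of 1 SEK over T: e^(0.0853×2) = 1.1860162.
Growth of 1 GBP over T: e^(0.0963×2) = 1.2123977.
So F = 9.96 × 1.1860162 / 1.2123977 = 9.743273 (SEK/GBP).
Quoted the other way: 1/9.743273 = 0.10263 GBP per SEK.

0.10263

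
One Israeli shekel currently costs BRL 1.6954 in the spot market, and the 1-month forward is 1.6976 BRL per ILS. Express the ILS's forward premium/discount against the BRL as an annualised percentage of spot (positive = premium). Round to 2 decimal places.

+1.56%

T = 1/12 years.
ILS trades forward at +0.12976% vs spot over the period.
×(1/T) gives 1.56% p.a.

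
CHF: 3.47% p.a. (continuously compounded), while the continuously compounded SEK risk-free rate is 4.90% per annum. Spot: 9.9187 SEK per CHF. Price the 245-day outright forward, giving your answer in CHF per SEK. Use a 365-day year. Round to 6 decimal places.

0.099857

T = 245/365 years.
Growth of 1 SEK over T: e^(0.0490×245/365) = 1.0334373.
Growth of 1 CHF over T: e^(0.0347×245/365) = 1.0235652.
So F = 9.9187 × 1.0334373 / 1.0235652 = 10.01436 (SEK/CHF).
Quoted the other way: 1/10.01436 = 0.099857 CHF per SEK.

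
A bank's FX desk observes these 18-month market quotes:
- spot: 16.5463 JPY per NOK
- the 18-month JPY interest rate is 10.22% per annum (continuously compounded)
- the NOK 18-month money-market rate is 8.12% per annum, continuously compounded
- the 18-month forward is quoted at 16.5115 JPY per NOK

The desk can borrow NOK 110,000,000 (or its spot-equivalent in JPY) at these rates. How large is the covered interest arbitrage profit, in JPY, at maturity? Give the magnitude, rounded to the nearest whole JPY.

T = 18/12 years.
Route A — deposit NOK, sell forward: 110,000,000 × 1.129528173554 × 16.5115 = JPY 2,051,522,488.14.
Route B — convert at spot, deposit JPY: 110,000,000 × 16.5463 × 1.165674628881 = JPY 2,121,636,232.30.
The quoted forward undervalues NOK, so borrow NOK, convert to JPY at spot, deposit the JPY at 10.22%, and buy NOK forward at 16.5115 to cover the loan.
Profit = 2,121,636,232.30 − 2,051,522,488.14 = JPY 70,113,744.

JPY 70,113,744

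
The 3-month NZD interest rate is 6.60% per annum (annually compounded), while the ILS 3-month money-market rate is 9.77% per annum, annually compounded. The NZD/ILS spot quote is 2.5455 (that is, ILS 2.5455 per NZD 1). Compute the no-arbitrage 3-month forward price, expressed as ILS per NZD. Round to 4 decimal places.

2.5642

T = 3/12 years.
Growth of 1 ILS over T: (1 + 0.0977)^(3/12) = 1.0235779.
NZD growth factor: (1 + 0.0660)^(3/12) = 1.0161067.
CIP: F = S · (grow ILS)/(grow NZD) = 2.5455 × 1.0235779/1.0161067 = 2.564216 ILS per NZD.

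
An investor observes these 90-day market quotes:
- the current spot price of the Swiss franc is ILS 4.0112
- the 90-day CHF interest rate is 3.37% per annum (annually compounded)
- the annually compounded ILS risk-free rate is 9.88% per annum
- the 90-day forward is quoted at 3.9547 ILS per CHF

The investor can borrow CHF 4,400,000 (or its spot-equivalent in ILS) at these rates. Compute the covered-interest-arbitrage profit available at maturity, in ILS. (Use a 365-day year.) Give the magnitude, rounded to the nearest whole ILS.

ILS 520,636

T = 90/365 years.
Route A — deposit CHF, sell forward: 4,400,000 × 1.0082061279 × 3.9547 = ILS 17,543,472.21.
Route B — convert at spot, deposit ILS: 4,400,000 × 4.0112 × 1.0235039671 = ILS 18,064,108.10.
The quoted forward undervalues CHF, so borrow CHF, convert to ILS at spot, deposit the ILS at 9.88%, and buy CHF forward at 3.9547 to cover the loan.
Arbitrage profit = |17,543,472.21 − 18,064,108.10| = ILS 520,636.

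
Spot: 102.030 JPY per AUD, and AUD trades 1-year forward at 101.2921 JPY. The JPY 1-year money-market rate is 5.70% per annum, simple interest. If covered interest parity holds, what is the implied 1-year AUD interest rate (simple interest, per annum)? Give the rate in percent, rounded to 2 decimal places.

T = 1 year.
By CIP, F/S equals the JPY-to-AUD growth ratio: 101.2921/102.03 = 0.9927678.
JPY growth factor: 1 + 0.0570×1 = 1.057000.
So the AUD growth factor = 1.0647001.
(1.0647001 − 1)/T = 0.064700, i.e. 6.47%.

6.47%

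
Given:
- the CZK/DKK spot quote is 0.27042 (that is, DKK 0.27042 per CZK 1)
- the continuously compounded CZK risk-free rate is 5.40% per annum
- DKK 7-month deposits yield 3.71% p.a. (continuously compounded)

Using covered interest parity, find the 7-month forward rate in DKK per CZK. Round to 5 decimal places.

T = 7/12 years.
DKK growth factor: e^(0.0371×7/12) = 1.0218775.
Growth of 1 CZK over T: e^(0.0540×7/12) = 1.0320014.
So F = 0.27042 × 1.0218775 / 1.0320014 = 0.2677672 (DKK/CZK).

0.26777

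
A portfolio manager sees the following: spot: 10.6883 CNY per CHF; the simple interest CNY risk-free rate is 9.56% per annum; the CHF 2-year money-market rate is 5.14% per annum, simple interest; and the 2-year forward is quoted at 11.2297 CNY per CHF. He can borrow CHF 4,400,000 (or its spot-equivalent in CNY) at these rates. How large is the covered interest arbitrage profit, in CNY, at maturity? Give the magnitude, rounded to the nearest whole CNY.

CNY 1,530,275

T = 2 years.
Route A — deposit CHF, sell forward: 4,400,000 × 1.102800 × 11.2297 = CNY 54,490,097.90.
Route B — convert at spot, deposit CNY: 4,400,000 × 10.6883 × 1.191200 = CNY 56,020,373.02.
The quoted forward undervalues CHF, so borrow CHF, convert to CNY at spot, deposit the CNY at 9.56%, and buy CHF forward at 11.2297 to cover the loan.
Profit = 56,020,373.02 − 54,490,097.90 = CNY 1,530,275.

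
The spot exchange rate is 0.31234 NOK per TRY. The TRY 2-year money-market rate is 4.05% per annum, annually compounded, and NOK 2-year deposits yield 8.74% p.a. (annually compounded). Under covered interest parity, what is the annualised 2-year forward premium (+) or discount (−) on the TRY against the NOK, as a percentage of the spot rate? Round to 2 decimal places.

T = 2 years.
F = S · g_NOK/g_TRY = 0.31234 × 1.1824388/1.0826402 = 0.34113174.
Annualised premium = (F − S)/S × (1/T) = (0.34113174 − 0.31234)/0.31234 ÷ 2 = 4.61%.

+4.61%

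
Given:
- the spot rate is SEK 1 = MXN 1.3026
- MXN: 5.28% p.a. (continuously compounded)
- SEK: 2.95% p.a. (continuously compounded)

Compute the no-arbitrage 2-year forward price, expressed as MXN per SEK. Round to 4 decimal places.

T = 2 years.
Growth of 1 MXN over T: e^(0.0528×2) = 1.1113772.
SEK accumulates by e^(0.0295×2) = 1.0607752.
Forward (MXN per SEK) = 1.3026 × 1.1113772 / 1.0607752 = 1.364738.

1.3647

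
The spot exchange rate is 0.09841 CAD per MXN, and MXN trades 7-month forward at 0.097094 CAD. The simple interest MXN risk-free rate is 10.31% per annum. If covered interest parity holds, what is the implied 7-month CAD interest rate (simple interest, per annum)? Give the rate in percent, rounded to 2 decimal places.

T = 7/12 years.
By CIP, F/S equals the CAD-to-MXN growth ratio: 0.097094/0.09841 = 0.9866274.
The MXN side grows by 1 + 0.1031×7/12 = 1.0601417.
Hence g_CAD = 1.0459648.
(1.0459648 − 1)/T = 0.078797, i.e. 7.88%.

7.88%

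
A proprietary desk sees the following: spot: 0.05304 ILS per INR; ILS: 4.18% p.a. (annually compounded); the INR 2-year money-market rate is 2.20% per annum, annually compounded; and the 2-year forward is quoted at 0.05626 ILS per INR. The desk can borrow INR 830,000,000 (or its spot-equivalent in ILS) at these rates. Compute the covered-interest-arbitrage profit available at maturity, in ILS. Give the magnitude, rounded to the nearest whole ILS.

T = 2 years.
Keep in INR, deliver into the forward: 830,000,000·1.044484·0.05626 = ILS 48,773,015.97.
Swap to ILS now, deposit: 830,000,000·0.05304·1.08534724 = ILS 47,780,458.62.
The quoted forward overvalues INR, so borrow ILS, buy INR at spot, deposit the INR at 2.20%, and sell the proceeds forward at 0.05626.
The gap between the two covered legs is ILS 992,557.

ILS 992,557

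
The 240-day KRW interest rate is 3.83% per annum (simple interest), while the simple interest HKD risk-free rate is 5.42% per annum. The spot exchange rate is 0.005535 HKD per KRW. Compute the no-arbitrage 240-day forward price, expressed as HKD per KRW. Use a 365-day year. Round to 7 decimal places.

T = 240/365 years.
HKD growth factor: 1 + 0.0542×240/365 = 1.0356384.
Growth of 1 KRW over T: 1 + 0.0383×240/365 = 1.0251836.
Forward (HKD per KRW) = 0.005535 × 1.0356384 / 1.0251836 = 0.005591446.

0.0055914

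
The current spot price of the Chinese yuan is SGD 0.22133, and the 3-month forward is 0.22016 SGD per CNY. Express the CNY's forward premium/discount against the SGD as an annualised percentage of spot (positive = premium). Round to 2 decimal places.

T = 3/12 years.
Period premium: (0.22016 − 0.22133)/0.22133 = -0.0052862.
Annualise by dividing by T: -0.0052862 / (3/12) = -0.021145 → -2.11%.

-2.11%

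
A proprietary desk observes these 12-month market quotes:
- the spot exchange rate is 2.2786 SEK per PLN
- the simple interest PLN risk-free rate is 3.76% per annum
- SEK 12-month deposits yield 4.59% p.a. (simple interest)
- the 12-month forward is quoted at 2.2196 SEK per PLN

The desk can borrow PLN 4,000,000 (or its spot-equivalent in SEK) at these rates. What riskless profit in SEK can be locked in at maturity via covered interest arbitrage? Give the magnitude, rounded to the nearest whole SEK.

T = 1 year.
Keep in PLN, deliver into the forward: 4,000,000·1.037600·2.2196 = SEK 9,212,227.84.
Swap to SEK now, deposit: 4,000,000·2.2786·1.045900 = SEK 9,532,750.96.
The quoted forward undervalues PLN, so borrow PLN, convert to SEK at spot, deposit the SEK at 4.59%, and buy PLN forward at 2.2196 to cover the loan.
Profit = 9,532,750.96 − 9,212,227.84 = SEK 320,523.

SEK 320,523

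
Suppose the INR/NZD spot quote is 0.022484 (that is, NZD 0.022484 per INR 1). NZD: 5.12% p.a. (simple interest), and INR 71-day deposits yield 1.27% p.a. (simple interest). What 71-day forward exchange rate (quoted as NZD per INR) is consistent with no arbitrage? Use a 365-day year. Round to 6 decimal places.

0.022652

T = 71/365 years.
Growth of 1 NZD over T: 1 + 0.0512×71/365 = 1.0099595.
INR accumulates by 1 + 0.0127×71/365 = 1.0024704.
So F = 0.022484 × 1.0099595 / 1.0024704 = 0.02265197 (NZD/INR).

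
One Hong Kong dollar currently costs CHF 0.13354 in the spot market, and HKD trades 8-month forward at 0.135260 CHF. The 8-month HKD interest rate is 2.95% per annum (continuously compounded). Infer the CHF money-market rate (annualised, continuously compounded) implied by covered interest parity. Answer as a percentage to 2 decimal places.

4.87%

T = 8/12 years.
CIP gives F = S · g_CHF/g_HKD, so g_CHF/g_HKD = 0.13526/0.13354 = 1.0128800.
HKD growth factor: e^(0.0295×8/12) = 1.0198613.
Hence g_CHF = 1.0329971.
Take logs: ln 1.0329971 / (8/12) = 0.048697, so 4.87%.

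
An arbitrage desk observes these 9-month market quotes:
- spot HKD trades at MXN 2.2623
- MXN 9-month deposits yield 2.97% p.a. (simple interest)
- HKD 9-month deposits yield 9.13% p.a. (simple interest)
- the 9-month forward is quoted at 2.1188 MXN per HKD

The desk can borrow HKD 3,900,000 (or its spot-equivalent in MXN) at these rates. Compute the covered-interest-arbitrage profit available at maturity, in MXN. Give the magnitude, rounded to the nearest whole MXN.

T = 9/12 years.
Keep in HKD, deliver into the forward: 3,900,000·1.068475·2.1188 = MXN 8,829,150.84.
Swap to MXN now, deposit: 3,900,000·2.2623·1.022275 = MXN 9,019,501.66.
The quoted forward undervalues HKD, so borrow HKD, convert to MXN at spot, deposit the MXN at 2.97%, and buy HKD forward at 2.1188 to cover the loan.
The gap between the two covered legs is MXN 190,351.

MXN 190,351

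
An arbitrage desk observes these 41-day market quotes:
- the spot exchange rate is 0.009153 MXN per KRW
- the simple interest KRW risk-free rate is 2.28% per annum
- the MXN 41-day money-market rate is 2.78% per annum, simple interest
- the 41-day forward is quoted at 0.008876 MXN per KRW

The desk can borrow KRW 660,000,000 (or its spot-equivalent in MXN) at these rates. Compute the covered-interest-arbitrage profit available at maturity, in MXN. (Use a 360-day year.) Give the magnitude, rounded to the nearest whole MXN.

MXN 186,735

T = 41/360 years.
Route A — deposit KRW, sell forward: 660,000,000 × 1.002596667 × 0.008876 = MXN 5,873,371.69.
Route B — convert at spot, deposit MXN: 660,000,000 × 0.009153 × 1.003166111 = MXN 6,060,106.41.
The quoted forward undervalues KRW, so borrow KRW, convert to MXN at spot, deposit the MXN at 2.78%, and buy KRW forward at 0.008876 to cover the loan.
Profit = 6,060,106.41 − 5,873,371.69 = MXN 186,735.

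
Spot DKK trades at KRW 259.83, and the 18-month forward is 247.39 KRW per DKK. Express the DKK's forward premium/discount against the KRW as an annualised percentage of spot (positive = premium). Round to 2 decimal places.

-3.19%

T = 18/12 years.
DKK trades forward at -4.78775% vs spot over the period.
Per annum: -0.0478775 / (18/12) = -0.031918 = -3.19%.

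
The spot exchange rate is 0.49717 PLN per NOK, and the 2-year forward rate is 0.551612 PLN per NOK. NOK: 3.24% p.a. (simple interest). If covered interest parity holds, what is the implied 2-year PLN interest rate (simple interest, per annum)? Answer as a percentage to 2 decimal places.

9.07%

T = 2 years.
F/S = 0.551612/0.49717 = 1.1095038 = (growth of PLN) / (growth of NOK).
NOK growth factor: 1 + 0.0324×2 = 1.064800.
That pins the PLN growth at 1.1813996.
r = (1.1813996 − 1)/2 = 0.090700 → 9.07%.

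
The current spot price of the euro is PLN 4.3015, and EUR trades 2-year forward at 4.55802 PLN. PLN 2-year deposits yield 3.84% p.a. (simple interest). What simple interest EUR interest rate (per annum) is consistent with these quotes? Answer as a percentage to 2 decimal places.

T = 2 years.
F/S = 4.55802/4.3015 = 1.0596350 = (growth of PLN) / (growth of EUR).
The PLN side grows by 1 + 0.0384×2 = 1.076800.
So the EUR growth factor = 1.016199.
r = (1.016199 − 1)/2 = 0.008100 → 0.81%.

0.81%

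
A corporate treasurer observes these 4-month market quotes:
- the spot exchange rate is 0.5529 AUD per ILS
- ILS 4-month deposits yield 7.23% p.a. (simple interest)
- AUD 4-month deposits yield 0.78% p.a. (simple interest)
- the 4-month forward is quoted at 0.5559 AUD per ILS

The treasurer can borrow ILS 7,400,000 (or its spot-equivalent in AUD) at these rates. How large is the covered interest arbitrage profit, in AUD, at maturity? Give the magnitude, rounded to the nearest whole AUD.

T = 4/12 years.
Keep in ILS, deliver into the forward: 7,400,000·1.024100·0.5559 = AUD 4,212,799.21.
Swap to AUD now, deposit: 7,400,000·0.5529·1.002600 = AUD 4,102,097.80.
The quoted forward overvalues ILS, so borrow AUD, buy ILS at spot, deposit the ILS at 7.23%, and sell the proceeds forward at 0.5559.
Arbitrage profit = |4,212,799.21 − 4,102,097.80| = AUD 110,701.

AUD 110,701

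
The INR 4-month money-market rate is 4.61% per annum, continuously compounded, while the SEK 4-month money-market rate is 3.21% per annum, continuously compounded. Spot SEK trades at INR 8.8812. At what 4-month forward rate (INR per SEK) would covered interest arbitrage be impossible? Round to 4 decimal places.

T = 4/12 years.
INR growth factor: e^(0.0461×4/12) = 1.0154853.
SEK growth factor: e^(0.0321×4/12) = 1.0107574.
So F = 8.8812 × 1.0154853 / 1.0107574 = 8.922743 (INR/SEK).

8.9227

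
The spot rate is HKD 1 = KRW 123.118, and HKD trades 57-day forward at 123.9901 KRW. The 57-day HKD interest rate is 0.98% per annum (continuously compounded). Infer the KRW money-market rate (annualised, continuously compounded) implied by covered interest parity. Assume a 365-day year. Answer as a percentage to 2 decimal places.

T = 57/365 years.
CIP gives F = S · g_KRW/g_HKD, so g_KRW/g_HKD = 123.9901/123.118 = 1.0070834.
HKD growth factor: e^(0.0098×57/365) = 1.0015316.
Hence g_KRW = 1.0086258.
Take logs: ln 1.0086258 / (57/365) = 0.054999, so 5.50%.

5.50%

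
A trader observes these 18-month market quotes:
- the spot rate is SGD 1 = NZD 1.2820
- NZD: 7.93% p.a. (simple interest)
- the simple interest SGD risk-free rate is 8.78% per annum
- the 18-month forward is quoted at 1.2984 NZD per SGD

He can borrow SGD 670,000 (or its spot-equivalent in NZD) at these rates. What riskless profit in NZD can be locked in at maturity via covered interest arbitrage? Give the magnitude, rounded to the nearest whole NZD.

T = 18/12 years.
Invest the SGD and cover forward: 670,000 × 1.131700 × 1.2984 = NZD 984,497.52.
Convert at spot and invest in NZD: 670,000 × 1.2820 × 1.118950 = NZD 961,110.91.
The quoted forward overvalues SGD, so borrow NZD, buy SGD at spot, deposit the SGD at 8.78%, and sell the proceeds forward at 1.2984.
The gap between the two covered legs is NZD 23,387.

NZD 23,387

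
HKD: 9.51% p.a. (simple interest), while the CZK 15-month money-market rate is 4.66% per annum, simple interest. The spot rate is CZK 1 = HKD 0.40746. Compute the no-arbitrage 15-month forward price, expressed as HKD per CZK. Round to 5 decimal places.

T = 15/12 years.
Growth of 1 HKD over T: 1 + 0.0951×15/12 = 1.118875.
CZK accumulates by 1 + 0.0466×15/12 = 1.058250.
So F = 0.40746 × 1.118875 / 1.058250 = 0.4308026 (HKD/CZK).

0.43080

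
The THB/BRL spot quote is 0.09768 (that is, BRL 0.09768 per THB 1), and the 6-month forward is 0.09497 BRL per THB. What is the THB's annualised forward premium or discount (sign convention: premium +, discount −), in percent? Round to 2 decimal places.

-5.55%

T = 6/12 years.
THB trades forward at -2.77437% vs spot over the period.
Annualise by dividing by T: -0.0277437 / (6/12) = -0.055487 → -5.55%.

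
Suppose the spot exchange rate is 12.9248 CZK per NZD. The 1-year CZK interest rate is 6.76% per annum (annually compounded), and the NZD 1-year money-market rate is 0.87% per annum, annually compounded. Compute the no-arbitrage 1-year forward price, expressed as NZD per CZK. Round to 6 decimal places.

0.073102

T = 1 year.
Growth of 1 CZK over T: (1 + 0.0676)^1 = 1.067600.
Growth of 1 NZD over T: (1 + 0.0087)^1 = 1.008700.
So F = 12.9248 × 1.067600 / 1.008700 = 13.67950 (CZK/NZD).
Invert for NZD per CZK: 1 / 13.67950 = 0.073102.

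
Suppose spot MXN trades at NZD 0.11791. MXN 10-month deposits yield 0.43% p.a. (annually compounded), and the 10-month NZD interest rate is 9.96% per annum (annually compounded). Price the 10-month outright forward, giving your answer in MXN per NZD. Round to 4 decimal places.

T = 10/12 years.
Growth of 1 NZD over T: (1 + 0.0996)^(10/12) = 1.0823364.
MXN growth factor: (1 + 0.0043)^(10/12) = 1.0035821.
So F = 0.11791 × 1.0823364 / 1.0035821 = 0.1271628 (NZD/MXN).
Quoted the other way: 1/0.1271628 = 7.8639 MXN per NZD.

7.8639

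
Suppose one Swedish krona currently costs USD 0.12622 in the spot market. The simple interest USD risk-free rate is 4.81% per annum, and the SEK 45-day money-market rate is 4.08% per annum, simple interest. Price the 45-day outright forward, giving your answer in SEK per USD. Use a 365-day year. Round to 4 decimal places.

7.9156

T = 45/365 years.
USD accumulates by 1 + 0.0481×45/365 = 1.0059301.
SEK growth factor: 1 + 0.0408×45/365 = 1.0050301.
Forward (USD per SEK) = 0.12622 × 1.0059301 / 1.0050301 = 0.1263330.
Quoted the other way: 1/0.1263330 = 7.9156 SEK per USD.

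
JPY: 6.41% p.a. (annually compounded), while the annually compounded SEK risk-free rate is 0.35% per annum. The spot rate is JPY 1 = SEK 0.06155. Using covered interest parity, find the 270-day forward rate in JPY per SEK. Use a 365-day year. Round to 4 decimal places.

16.9672

T = 270/365 years.
SEK growth factor: (1 + 0.0035)^(270/365) = 1.00258786.
JPY growth factor: (1 + 0.0641)^(270/365) = 1.04703118.
So F = 0.06155 × 1.00258786 / 1.04703118 = 0.058937388 (SEK/JPY).
Quoted the other way: 1/0.058937388 = 16.9672 JPY per SEK.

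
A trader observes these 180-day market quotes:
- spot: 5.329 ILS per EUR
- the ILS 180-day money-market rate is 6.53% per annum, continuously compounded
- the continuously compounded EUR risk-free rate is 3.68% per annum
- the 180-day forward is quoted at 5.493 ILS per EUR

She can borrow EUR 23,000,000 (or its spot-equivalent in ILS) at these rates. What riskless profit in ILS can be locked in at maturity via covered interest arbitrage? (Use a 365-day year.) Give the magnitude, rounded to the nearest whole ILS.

ILS 2,074,492

T = 180/365 years.
Keep in EUR, deliver into the forward: 23,000,000·1.01831361986·5.493 = ILS 128,652,724.42.
Swap to ILS now, deposit: 23,000,000·5.329·1.03272685884 = ILS 126,578,232.91.
The quoted forward overvalues EUR, so borrow ILS, buy EUR at spot, deposit the EUR at 3.68%, and sell the proceeds forward at 5.493.
Profit = 128,652,724.42 − 126,578,232.91 = ILS 2,074,492.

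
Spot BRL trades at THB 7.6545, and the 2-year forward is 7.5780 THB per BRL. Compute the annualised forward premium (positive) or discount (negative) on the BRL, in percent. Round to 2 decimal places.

T = 2 years.
Period premium: (7.5780 − 7.6545)/7.6545 = -0.0099941.
Annualise by dividing by T: -0.0099941 / 2 = -0.004997 → -0.50%.

-0.50%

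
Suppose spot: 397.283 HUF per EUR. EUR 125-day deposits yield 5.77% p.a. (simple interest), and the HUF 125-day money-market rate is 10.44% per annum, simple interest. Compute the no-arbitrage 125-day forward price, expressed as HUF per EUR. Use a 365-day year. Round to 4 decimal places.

T = 125/365 years.
HUF growth factor: 1 + 0.1044×125/365 = 1.035753425.
EUR accumulates by 1 + 0.0577×125/365 = 1.019760274.
Forward (HUF per EUR) = 397.283 × 1.035753425 / 1.019760274 = 403.513687.

403.5137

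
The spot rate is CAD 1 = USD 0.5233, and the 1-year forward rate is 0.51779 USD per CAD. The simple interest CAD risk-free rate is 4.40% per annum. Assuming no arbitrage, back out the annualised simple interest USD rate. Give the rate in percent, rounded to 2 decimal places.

3.30%

T = 1 year.
CIP gives F = S · g_USD/g_CAD, so g_USD/g_CAD = 0.51779/0.5233 = 0.9894707.
CAD growth factor: 1 + 0.0440×1 = 1.044000.
Hence g_USD = 1.0330074.
(1.0330074 − 1)/T = 0.033007, i.e. 3.30%.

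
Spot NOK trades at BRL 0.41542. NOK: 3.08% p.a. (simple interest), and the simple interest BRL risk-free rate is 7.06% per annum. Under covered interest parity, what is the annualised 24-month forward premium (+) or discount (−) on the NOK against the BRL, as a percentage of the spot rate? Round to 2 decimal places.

+3.75%

T = 2 years.
F = S · g_BRL/g_NOK = 0.41542 × 1.141200/1.061600 = 0.44656867.
Annualised premium = (F − S)/S × (1/T) = (0.44656867 − 0.41542)/0.41542 ÷ 2 = 3.75%.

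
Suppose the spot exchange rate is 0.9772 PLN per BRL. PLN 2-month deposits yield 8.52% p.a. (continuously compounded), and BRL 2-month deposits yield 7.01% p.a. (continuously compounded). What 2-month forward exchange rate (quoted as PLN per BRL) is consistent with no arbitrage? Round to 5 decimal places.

T = 2/12 years.
Growth of 1 PLN over T: e^(0.0852×2/12) = 1.0143013.
BRL accumulates by e^(0.0701×2/12) = 1.0117519.
Forward (PLN per BRL) = 0.9772 × 1.0143013 / 1.0117519 = 0.9796623.

0.97966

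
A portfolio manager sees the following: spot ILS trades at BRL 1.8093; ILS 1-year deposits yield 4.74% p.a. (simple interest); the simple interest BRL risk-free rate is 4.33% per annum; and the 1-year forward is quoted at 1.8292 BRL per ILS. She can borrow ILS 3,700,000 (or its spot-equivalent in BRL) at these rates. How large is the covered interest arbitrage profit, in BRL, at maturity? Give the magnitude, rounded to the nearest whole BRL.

T = 1 year.
Keep in ILS, deliver into the forward: 3,700,000·1.047400·1.8292 = BRL 7,088,845.10.
Swap to BRL now, deposit: 3,700,000·1.8093·1.043300 = BRL 6,984,277.95.
The quoted forward overvalues ILS, so borrow BRL, buy ILS at spot, deposit the ILS at 4.74%, and sell the proceeds forward at 1.8292.
The gap between the two covered legs is BRL 104,567.

BRL 104,567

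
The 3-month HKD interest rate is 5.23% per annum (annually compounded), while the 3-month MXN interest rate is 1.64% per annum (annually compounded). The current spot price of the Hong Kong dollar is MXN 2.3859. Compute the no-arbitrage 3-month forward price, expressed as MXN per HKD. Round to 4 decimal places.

2.3653

T = 3/12 years.
MXN growth factor: (1 + 0.0164)^(3/12) = 1.004075.
HKD growth factor: (1 + 0.0523)^(3/12) = 1.0128261.
CIP: F = S · (grow MXN)/(grow HKD) = 2.3859 × 1.004075/1.0128261 = 2.365285 MXN per HKD.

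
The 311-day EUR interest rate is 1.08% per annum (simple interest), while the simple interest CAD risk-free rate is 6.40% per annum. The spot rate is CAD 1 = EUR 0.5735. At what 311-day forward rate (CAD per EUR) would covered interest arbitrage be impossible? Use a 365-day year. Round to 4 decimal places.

1.8220

T = 311/365 years.
Growth of 1 EUR over T: 1 + 0.0108×311/365 = 1.0092022.
Growth of 1 CAD over T: 1 + 0.0640×311/365 = 1.0545315.
So F = 0.5735 × 1.0092022 / 1.0545315 = 0.5488480 (EUR/CAD).
Invert for CAD per EUR: 1 / 0.5488480 = 1.8220.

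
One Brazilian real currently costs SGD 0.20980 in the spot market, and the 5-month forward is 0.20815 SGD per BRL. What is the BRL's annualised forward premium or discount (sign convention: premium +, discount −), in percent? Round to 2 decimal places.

-1.89%

T = 5/12 years.
(F − S)/S = (0.20815 − 0.2098)/0.2098 = -0.0078646.
Annualise by dividing by T: -0.0078646 / (5/12) = -0.018875 → -1.89%.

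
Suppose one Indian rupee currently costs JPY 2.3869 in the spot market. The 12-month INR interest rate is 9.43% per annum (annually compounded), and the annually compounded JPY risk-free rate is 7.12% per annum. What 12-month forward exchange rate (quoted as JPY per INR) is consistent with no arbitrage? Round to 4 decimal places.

T = 1 year.
Growth of 1 JPY over T: (1 + 0.0712)^1 = 1.071200.
INR accumulates by (1 + 0.0943)^1 = 1.094300.
CIP: F = S · (grow JPY)/(grow INR) = 2.3869 × 1.071200/1.094300 = 2.336514 JPY per INR.

2.3365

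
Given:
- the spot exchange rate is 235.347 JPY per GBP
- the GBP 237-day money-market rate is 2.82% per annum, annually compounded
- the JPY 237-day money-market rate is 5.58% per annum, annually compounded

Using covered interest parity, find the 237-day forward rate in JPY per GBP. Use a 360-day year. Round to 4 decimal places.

239.4871

T = 237/360 years.
Growth of 1 JPY over T: (1 + 0.0558)^(237/360) = 1.036393287.
GBP accumulates by (1 + 0.0282)^(237/360) = 1.018476673.
Forward (JPY per GBP) = 235.347 × 1.036393287 / 1.018476673 = 239.487126.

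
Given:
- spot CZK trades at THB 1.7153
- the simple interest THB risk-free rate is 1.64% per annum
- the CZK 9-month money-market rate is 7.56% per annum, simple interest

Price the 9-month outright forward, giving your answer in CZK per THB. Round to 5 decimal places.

T = 9/12 years.
THB growth factor: 1 + 0.0164×9/12 = 1.012300.
CZK accumulates by 1 + 0.0756×9/12 = 1.056700.
Forward (THB per CZK) = 1.7153 × 1.012300 / 1.056700 = 1.643227.
Quoted the other way: 1/1.643227 = 0.60856 CZK per THB.

0.60856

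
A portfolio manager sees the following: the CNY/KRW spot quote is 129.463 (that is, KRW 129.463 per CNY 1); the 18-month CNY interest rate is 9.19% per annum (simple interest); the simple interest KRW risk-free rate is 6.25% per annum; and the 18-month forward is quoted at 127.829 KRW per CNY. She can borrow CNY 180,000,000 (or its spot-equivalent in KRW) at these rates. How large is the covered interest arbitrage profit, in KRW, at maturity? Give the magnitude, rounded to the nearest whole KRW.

T = 18/12 years.
Route A — deposit CNY, sell forward: 180,000,000 × 1.137850 × 127.829 = KRW 26,181,040,977.00.
Route B — convert at spot, deposit KRW: 180,000,000 × 129.463 × 1.093750 = KRW 25,488,028,125.00.
The quoted forward overvalues CNY, so borrow KRW, buy CNY at spot, deposit the CNY at 9.19%, and sell the proceeds forward at 127.829.
The gap between the two covered legs is KRW 693,012,852.

KRW 693,012,852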